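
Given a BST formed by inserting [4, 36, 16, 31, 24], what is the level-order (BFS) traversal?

Tree insertion order: [4, 36, 16, 31, 24]
Tree (level-order array): [4, None, 36, 16, None, None, 31, 24]
BFS from the root, enqueuing left then right child of each popped node:
  queue [4] -> pop 4, enqueue [36], visited so far: [4]
  queue [36] -> pop 36, enqueue [16], visited so far: [4, 36]
  queue [16] -> pop 16, enqueue [31], visited so far: [4, 36, 16]
  queue [31] -> pop 31, enqueue [24], visited so far: [4, 36, 16, 31]
  queue [24] -> pop 24, enqueue [none], visited so far: [4, 36, 16, 31, 24]
Result: [4, 36, 16, 31, 24]


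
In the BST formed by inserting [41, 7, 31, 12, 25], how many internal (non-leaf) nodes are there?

Tree built from: [41, 7, 31, 12, 25]
Tree (level-order array): [41, 7, None, None, 31, 12, None, None, 25]
Rule: An internal node has at least one child.
Per-node child counts:
  node 41: 1 child(ren)
  node 7: 1 child(ren)
  node 31: 1 child(ren)
  node 12: 1 child(ren)
  node 25: 0 child(ren)
Matching nodes: [41, 7, 31, 12]
Count of internal (non-leaf) nodes: 4


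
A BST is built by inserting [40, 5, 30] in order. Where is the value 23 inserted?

Starting tree (level order): [40, 5, None, None, 30]
Insertion path: 40 -> 5 -> 30
Result: insert 23 as left child of 30
Final tree (level order): [40, 5, None, None, 30, 23]


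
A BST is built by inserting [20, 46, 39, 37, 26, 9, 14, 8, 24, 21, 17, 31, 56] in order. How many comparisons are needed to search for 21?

Search path for 21: 20 -> 46 -> 39 -> 37 -> 26 -> 24 -> 21
Found: True
Comparisons: 7


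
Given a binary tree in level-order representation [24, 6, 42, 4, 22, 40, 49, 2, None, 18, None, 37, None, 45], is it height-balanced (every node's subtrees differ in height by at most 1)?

Tree (level-order array): [24, 6, 42, 4, 22, 40, 49, 2, None, 18, None, 37, None, 45]
Definition: a tree is height-balanced if, at every node, |h(left) - h(right)| <= 1 (empty subtree has height -1).
Bottom-up per-node check:
  node 2: h_left=-1, h_right=-1, diff=0 [OK], height=0
  node 4: h_left=0, h_right=-1, diff=1 [OK], height=1
  node 18: h_left=-1, h_right=-1, diff=0 [OK], height=0
  node 22: h_left=0, h_right=-1, diff=1 [OK], height=1
  node 6: h_left=1, h_right=1, diff=0 [OK], height=2
  node 37: h_left=-1, h_right=-1, diff=0 [OK], height=0
  node 40: h_left=0, h_right=-1, diff=1 [OK], height=1
  node 45: h_left=-1, h_right=-1, diff=0 [OK], height=0
  node 49: h_left=0, h_right=-1, diff=1 [OK], height=1
  node 42: h_left=1, h_right=1, diff=0 [OK], height=2
  node 24: h_left=2, h_right=2, diff=0 [OK], height=3
All nodes satisfy the balance condition.
Result: Balanced


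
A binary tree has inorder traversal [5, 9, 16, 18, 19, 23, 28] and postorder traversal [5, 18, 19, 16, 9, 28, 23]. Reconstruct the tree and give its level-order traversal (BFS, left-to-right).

Inorder:   [5, 9, 16, 18, 19, 23, 28]
Postorder: [5, 18, 19, 16, 9, 28, 23]
Algorithm: postorder visits root last, so walk postorder right-to-left;
each value is the root of the current inorder slice — split it at that
value, recurse on the right subtree first, then the left.
Recursive splits:
  root=23; inorder splits into left=[5, 9, 16, 18, 19], right=[28]
  root=28; inorder splits into left=[], right=[]
  root=9; inorder splits into left=[5], right=[16, 18, 19]
  root=16; inorder splits into left=[], right=[18, 19]
  root=19; inorder splits into left=[18], right=[]
  root=18; inorder splits into left=[], right=[]
  root=5; inorder splits into left=[], right=[]
Reconstructed level-order: [23, 9, 28, 5, 16, 19, 18]


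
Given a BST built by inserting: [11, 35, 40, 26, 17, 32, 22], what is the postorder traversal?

Tree insertion order: [11, 35, 40, 26, 17, 32, 22]
Tree (level-order array): [11, None, 35, 26, 40, 17, 32, None, None, None, 22]
Postorder traversal: [22, 17, 32, 26, 40, 35, 11]


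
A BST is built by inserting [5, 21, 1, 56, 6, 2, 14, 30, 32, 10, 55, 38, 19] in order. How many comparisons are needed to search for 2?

Search path for 2: 5 -> 1 -> 2
Found: True
Comparisons: 3


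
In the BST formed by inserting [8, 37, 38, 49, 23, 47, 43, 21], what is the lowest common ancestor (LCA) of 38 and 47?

Tree insertion order: [8, 37, 38, 49, 23, 47, 43, 21]
Tree (level-order array): [8, None, 37, 23, 38, 21, None, None, 49, None, None, 47, None, 43]
In a BST, the LCA of p=38, q=47 is the first node v on the
root-to-leaf path with p <= v <= q (go left if both < v, right if both > v).
Walk from root:
  at 8: both 38 and 47 > 8, go right
  at 37: both 38 and 47 > 37, go right
  at 38: 38 <= 38 <= 47, this is the LCA
LCA = 38


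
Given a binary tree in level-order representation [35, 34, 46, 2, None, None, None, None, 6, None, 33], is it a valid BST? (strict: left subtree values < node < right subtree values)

Level-order array: [35, 34, 46, 2, None, None, None, None, 6, None, 33]
Validate using subtree bounds (lo, hi): at each node, require lo < value < hi,
then recurse left with hi=value and right with lo=value.
Preorder trace (stopping at first violation):
  at node 35 with bounds (-inf, +inf): OK
  at node 34 with bounds (-inf, 35): OK
  at node 2 with bounds (-inf, 34): OK
  at node 6 with bounds (2, 34): OK
  at node 33 with bounds (6, 34): OK
  at node 46 with bounds (35, +inf): OK
No violation found at any node.
Result: Valid BST


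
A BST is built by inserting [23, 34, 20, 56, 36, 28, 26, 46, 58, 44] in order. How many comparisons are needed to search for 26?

Search path for 26: 23 -> 34 -> 28 -> 26
Found: True
Comparisons: 4


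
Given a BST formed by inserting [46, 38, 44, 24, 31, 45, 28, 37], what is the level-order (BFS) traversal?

Tree insertion order: [46, 38, 44, 24, 31, 45, 28, 37]
Tree (level-order array): [46, 38, None, 24, 44, None, 31, None, 45, 28, 37]
BFS from the root, enqueuing left then right child of each popped node:
  queue [46] -> pop 46, enqueue [38], visited so far: [46]
  queue [38] -> pop 38, enqueue [24, 44], visited so far: [46, 38]
  queue [24, 44] -> pop 24, enqueue [31], visited so far: [46, 38, 24]
  queue [44, 31] -> pop 44, enqueue [45], visited so far: [46, 38, 24, 44]
  queue [31, 45] -> pop 31, enqueue [28, 37], visited so far: [46, 38, 24, 44, 31]
  queue [45, 28, 37] -> pop 45, enqueue [none], visited so far: [46, 38, 24, 44, 31, 45]
  queue [28, 37] -> pop 28, enqueue [none], visited so far: [46, 38, 24, 44, 31, 45, 28]
  queue [37] -> pop 37, enqueue [none], visited so far: [46, 38, 24, 44, 31, 45, 28, 37]
Result: [46, 38, 24, 44, 31, 45, 28, 37]


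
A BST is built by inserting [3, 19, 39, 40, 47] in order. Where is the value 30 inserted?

Starting tree (level order): [3, None, 19, None, 39, None, 40, None, 47]
Insertion path: 3 -> 19 -> 39
Result: insert 30 as left child of 39
Final tree (level order): [3, None, 19, None, 39, 30, 40, None, None, None, 47]


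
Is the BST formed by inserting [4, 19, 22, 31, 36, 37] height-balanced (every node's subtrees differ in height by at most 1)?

Tree (level-order array): [4, None, 19, None, 22, None, 31, None, 36, None, 37]
Definition: a tree is height-balanced if, at every node, |h(left) - h(right)| <= 1 (empty subtree has height -1).
Bottom-up per-node check:
  node 37: h_left=-1, h_right=-1, diff=0 [OK], height=0
  node 36: h_left=-1, h_right=0, diff=1 [OK], height=1
  node 31: h_left=-1, h_right=1, diff=2 [FAIL (|-1-1|=2 > 1)], height=2
  node 22: h_left=-1, h_right=2, diff=3 [FAIL (|-1-2|=3 > 1)], height=3
  node 19: h_left=-1, h_right=3, diff=4 [FAIL (|-1-3|=4 > 1)], height=4
  node 4: h_left=-1, h_right=4, diff=5 [FAIL (|-1-4|=5 > 1)], height=5
Node 31 violates the condition: |-1 - 1| = 2 > 1.
Result: Not balanced


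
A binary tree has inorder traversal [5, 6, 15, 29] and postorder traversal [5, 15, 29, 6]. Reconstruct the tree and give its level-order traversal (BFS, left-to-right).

Inorder:   [5, 6, 15, 29]
Postorder: [5, 15, 29, 6]
Algorithm: postorder visits root last, so walk postorder right-to-left;
each value is the root of the current inorder slice — split it at that
value, recurse on the right subtree first, then the left.
Recursive splits:
  root=6; inorder splits into left=[5], right=[15, 29]
  root=29; inorder splits into left=[15], right=[]
  root=15; inorder splits into left=[], right=[]
  root=5; inorder splits into left=[], right=[]
Reconstructed level-order: [6, 5, 29, 15]


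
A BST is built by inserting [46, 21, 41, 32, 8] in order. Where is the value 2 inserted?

Starting tree (level order): [46, 21, None, 8, 41, None, None, 32]
Insertion path: 46 -> 21 -> 8
Result: insert 2 as left child of 8
Final tree (level order): [46, 21, None, 8, 41, 2, None, 32]


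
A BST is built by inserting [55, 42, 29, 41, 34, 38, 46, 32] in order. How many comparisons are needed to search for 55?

Search path for 55: 55
Found: True
Comparisons: 1


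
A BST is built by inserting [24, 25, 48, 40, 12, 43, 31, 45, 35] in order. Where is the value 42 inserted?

Starting tree (level order): [24, 12, 25, None, None, None, 48, 40, None, 31, 43, None, 35, None, 45]
Insertion path: 24 -> 25 -> 48 -> 40 -> 43
Result: insert 42 as left child of 43
Final tree (level order): [24, 12, 25, None, None, None, 48, 40, None, 31, 43, None, 35, 42, 45]


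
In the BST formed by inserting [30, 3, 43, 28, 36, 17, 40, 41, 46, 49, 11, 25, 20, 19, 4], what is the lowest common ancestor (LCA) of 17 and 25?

Tree insertion order: [30, 3, 43, 28, 36, 17, 40, 41, 46, 49, 11, 25, 20, 19, 4]
Tree (level-order array): [30, 3, 43, None, 28, 36, 46, 17, None, None, 40, None, 49, 11, 25, None, 41, None, None, 4, None, 20, None, None, None, None, None, 19]
In a BST, the LCA of p=17, q=25 is the first node v on the
root-to-leaf path with p <= v <= q (go left if both < v, right if both > v).
Walk from root:
  at 30: both 17 and 25 < 30, go left
  at 3: both 17 and 25 > 3, go right
  at 28: both 17 and 25 < 28, go left
  at 17: 17 <= 17 <= 25, this is the LCA
LCA = 17


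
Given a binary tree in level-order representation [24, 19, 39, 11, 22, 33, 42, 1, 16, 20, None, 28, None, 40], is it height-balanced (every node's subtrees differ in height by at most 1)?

Tree (level-order array): [24, 19, 39, 11, 22, 33, 42, 1, 16, 20, None, 28, None, 40]
Definition: a tree is height-balanced if, at every node, |h(left) - h(right)| <= 1 (empty subtree has height -1).
Bottom-up per-node check:
  node 1: h_left=-1, h_right=-1, diff=0 [OK], height=0
  node 16: h_left=-1, h_right=-1, diff=0 [OK], height=0
  node 11: h_left=0, h_right=0, diff=0 [OK], height=1
  node 20: h_left=-1, h_right=-1, diff=0 [OK], height=0
  node 22: h_left=0, h_right=-1, diff=1 [OK], height=1
  node 19: h_left=1, h_right=1, diff=0 [OK], height=2
  node 28: h_left=-1, h_right=-1, diff=0 [OK], height=0
  node 33: h_left=0, h_right=-1, diff=1 [OK], height=1
  node 40: h_left=-1, h_right=-1, diff=0 [OK], height=0
  node 42: h_left=0, h_right=-1, diff=1 [OK], height=1
  node 39: h_left=1, h_right=1, diff=0 [OK], height=2
  node 24: h_left=2, h_right=2, diff=0 [OK], height=3
All nodes satisfy the balance condition.
Result: Balanced


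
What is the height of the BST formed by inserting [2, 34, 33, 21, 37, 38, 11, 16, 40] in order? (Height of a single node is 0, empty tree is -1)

Insertion order: [2, 34, 33, 21, 37, 38, 11, 16, 40]
Tree (level-order array): [2, None, 34, 33, 37, 21, None, None, 38, 11, None, None, 40, None, 16]
Compute height bottom-up (empty subtree = -1):
  height(16) = 1 + max(-1, -1) = 0
  height(11) = 1 + max(-1, 0) = 1
  height(21) = 1 + max(1, -1) = 2
  height(33) = 1 + max(2, -1) = 3
  height(40) = 1 + max(-1, -1) = 0
  height(38) = 1 + max(-1, 0) = 1
  height(37) = 1 + max(-1, 1) = 2
  height(34) = 1 + max(3, 2) = 4
  height(2) = 1 + max(-1, 4) = 5
Height = 5


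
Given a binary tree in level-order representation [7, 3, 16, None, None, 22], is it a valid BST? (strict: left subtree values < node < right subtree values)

Level-order array: [7, 3, 16, None, None, 22]
Validate using subtree bounds (lo, hi): at each node, require lo < value < hi,
then recurse left with hi=value and right with lo=value.
Preorder trace (stopping at first violation):
  at node 7 with bounds (-inf, +inf): OK
  at node 3 with bounds (-inf, 7): OK
  at node 16 with bounds (7, +inf): OK
  at node 22 with bounds (7, 16): VIOLATION
Node 22 violates its bound: not (7 < 22 < 16).
Result: Not a valid BST


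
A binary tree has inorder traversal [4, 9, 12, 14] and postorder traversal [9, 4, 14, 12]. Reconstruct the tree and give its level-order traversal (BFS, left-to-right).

Inorder:   [4, 9, 12, 14]
Postorder: [9, 4, 14, 12]
Algorithm: postorder visits root last, so walk postorder right-to-left;
each value is the root of the current inorder slice — split it at that
value, recurse on the right subtree first, then the left.
Recursive splits:
  root=12; inorder splits into left=[4, 9], right=[14]
  root=14; inorder splits into left=[], right=[]
  root=4; inorder splits into left=[], right=[9]
  root=9; inorder splits into left=[], right=[]
Reconstructed level-order: [12, 4, 14, 9]


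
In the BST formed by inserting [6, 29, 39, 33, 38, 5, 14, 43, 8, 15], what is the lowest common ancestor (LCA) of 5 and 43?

Tree insertion order: [6, 29, 39, 33, 38, 5, 14, 43, 8, 15]
Tree (level-order array): [6, 5, 29, None, None, 14, 39, 8, 15, 33, 43, None, None, None, None, None, 38]
In a BST, the LCA of p=5, q=43 is the first node v on the
root-to-leaf path with p <= v <= q (go left if both < v, right if both > v).
Walk from root:
  at 6: 5 <= 6 <= 43, this is the LCA
LCA = 6


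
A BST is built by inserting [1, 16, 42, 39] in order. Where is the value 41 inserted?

Starting tree (level order): [1, None, 16, None, 42, 39]
Insertion path: 1 -> 16 -> 42 -> 39
Result: insert 41 as right child of 39
Final tree (level order): [1, None, 16, None, 42, 39, None, None, 41]


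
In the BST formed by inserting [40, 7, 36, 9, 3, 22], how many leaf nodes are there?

Tree built from: [40, 7, 36, 9, 3, 22]
Tree (level-order array): [40, 7, None, 3, 36, None, None, 9, None, None, 22]
Rule: A leaf has 0 children.
Per-node child counts:
  node 40: 1 child(ren)
  node 7: 2 child(ren)
  node 3: 0 child(ren)
  node 36: 1 child(ren)
  node 9: 1 child(ren)
  node 22: 0 child(ren)
Matching nodes: [3, 22]
Count of leaf nodes: 2


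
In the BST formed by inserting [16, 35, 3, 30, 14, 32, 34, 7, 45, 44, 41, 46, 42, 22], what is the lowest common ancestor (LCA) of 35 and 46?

Tree insertion order: [16, 35, 3, 30, 14, 32, 34, 7, 45, 44, 41, 46, 42, 22]
Tree (level-order array): [16, 3, 35, None, 14, 30, 45, 7, None, 22, 32, 44, 46, None, None, None, None, None, 34, 41, None, None, None, None, None, None, 42]
In a BST, the LCA of p=35, q=46 is the first node v on the
root-to-leaf path with p <= v <= q (go left if both < v, right if both > v).
Walk from root:
  at 16: both 35 and 46 > 16, go right
  at 35: 35 <= 35 <= 46, this is the LCA
LCA = 35


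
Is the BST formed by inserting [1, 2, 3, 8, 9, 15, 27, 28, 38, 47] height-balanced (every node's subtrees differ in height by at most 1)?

Tree (level-order array): [1, None, 2, None, 3, None, 8, None, 9, None, 15, None, 27, None, 28, None, 38, None, 47]
Definition: a tree is height-balanced if, at every node, |h(left) - h(right)| <= 1 (empty subtree has height -1).
Bottom-up per-node check:
  node 47: h_left=-1, h_right=-1, diff=0 [OK], height=0
  node 38: h_left=-1, h_right=0, diff=1 [OK], height=1
  node 28: h_left=-1, h_right=1, diff=2 [FAIL (|-1-1|=2 > 1)], height=2
  node 27: h_left=-1, h_right=2, diff=3 [FAIL (|-1-2|=3 > 1)], height=3
  node 15: h_left=-1, h_right=3, diff=4 [FAIL (|-1-3|=4 > 1)], height=4
  node 9: h_left=-1, h_right=4, diff=5 [FAIL (|-1-4|=5 > 1)], height=5
  node 8: h_left=-1, h_right=5, diff=6 [FAIL (|-1-5|=6 > 1)], height=6
  node 3: h_left=-1, h_right=6, diff=7 [FAIL (|-1-6|=7 > 1)], height=7
  node 2: h_left=-1, h_right=7, diff=8 [FAIL (|-1-7|=8 > 1)], height=8
  node 1: h_left=-1, h_right=8, diff=9 [FAIL (|-1-8|=9 > 1)], height=9
Node 28 violates the condition: |-1 - 1| = 2 > 1.
Result: Not balanced


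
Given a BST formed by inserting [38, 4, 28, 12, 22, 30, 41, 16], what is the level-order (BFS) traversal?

Tree insertion order: [38, 4, 28, 12, 22, 30, 41, 16]
Tree (level-order array): [38, 4, 41, None, 28, None, None, 12, 30, None, 22, None, None, 16]
BFS from the root, enqueuing left then right child of each popped node:
  queue [38] -> pop 38, enqueue [4, 41], visited so far: [38]
  queue [4, 41] -> pop 4, enqueue [28], visited so far: [38, 4]
  queue [41, 28] -> pop 41, enqueue [none], visited so far: [38, 4, 41]
  queue [28] -> pop 28, enqueue [12, 30], visited so far: [38, 4, 41, 28]
  queue [12, 30] -> pop 12, enqueue [22], visited so far: [38, 4, 41, 28, 12]
  queue [30, 22] -> pop 30, enqueue [none], visited so far: [38, 4, 41, 28, 12, 30]
  queue [22] -> pop 22, enqueue [16], visited so far: [38, 4, 41, 28, 12, 30, 22]
  queue [16] -> pop 16, enqueue [none], visited so far: [38, 4, 41, 28, 12, 30, 22, 16]
Result: [38, 4, 41, 28, 12, 30, 22, 16]


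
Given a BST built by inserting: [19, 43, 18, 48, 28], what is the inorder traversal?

Tree insertion order: [19, 43, 18, 48, 28]
Tree (level-order array): [19, 18, 43, None, None, 28, 48]
Inorder traversal: [18, 19, 28, 43, 48]


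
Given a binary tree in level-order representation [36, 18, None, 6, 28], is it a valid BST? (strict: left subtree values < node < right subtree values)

Level-order array: [36, 18, None, 6, 28]
Validate using subtree bounds (lo, hi): at each node, require lo < value < hi,
then recurse left with hi=value and right with lo=value.
Preorder trace (stopping at first violation):
  at node 36 with bounds (-inf, +inf): OK
  at node 18 with bounds (-inf, 36): OK
  at node 6 with bounds (-inf, 18): OK
  at node 28 with bounds (18, 36): OK
No violation found at any node.
Result: Valid BST


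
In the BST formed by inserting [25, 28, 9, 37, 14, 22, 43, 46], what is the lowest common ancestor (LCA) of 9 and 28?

Tree insertion order: [25, 28, 9, 37, 14, 22, 43, 46]
Tree (level-order array): [25, 9, 28, None, 14, None, 37, None, 22, None, 43, None, None, None, 46]
In a BST, the LCA of p=9, q=28 is the first node v on the
root-to-leaf path with p <= v <= q (go left if both < v, right if both > v).
Walk from root:
  at 25: 9 <= 25 <= 28, this is the LCA
LCA = 25


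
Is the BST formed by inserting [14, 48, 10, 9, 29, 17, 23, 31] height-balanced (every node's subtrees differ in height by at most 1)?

Tree (level-order array): [14, 10, 48, 9, None, 29, None, None, None, 17, 31, None, 23]
Definition: a tree is height-balanced if, at every node, |h(left) - h(right)| <= 1 (empty subtree has height -1).
Bottom-up per-node check:
  node 9: h_left=-1, h_right=-1, diff=0 [OK], height=0
  node 10: h_left=0, h_right=-1, diff=1 [OK], height=1
  node 23: h_left=-1, h_right=-1, diff=0 [OK], height=0
  node 17: h_left=-1, h_right=0, diff=1 [OK], height=1
  node 31: h_left=-1, h_right=-1, diff=0 [OK], height=0
  node 29: h_left=1, h_right=0, diff=1 [OK], height=2
  node 48: h_left=2, h_right=-1, diff=3 [FAIL (|2--1|=3 > 1)], height=3
  node 14: h_left=1, h_right=3, diff=2 [FAIL (|1-3|=2 > 1)], height=4
Node 48 violates the condition: |2 - -1| = 3 > 1.
Result: Not balanced


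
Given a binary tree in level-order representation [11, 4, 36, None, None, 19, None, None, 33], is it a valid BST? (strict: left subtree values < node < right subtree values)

Level-order array: [11, 4, 36, None, None, 19, None, None, 33]
Validate using subtree bounds (lo, hi): at each node, require lo < value < hi,
then recurse left with hi=value and right with lo=value.
Preorder trace (stopping at first violation):
  at node 11 with bounds (-inf, +inf): OK
  at node 4 with bounds (-inf, 11): OK
  at node 36 with bounds (11, +inf): OK
  at node 19 with bounds (11, 36): OK
  at node 33 with bounds (19, 36): OK
No violation found at any node.
Result: Valid BST


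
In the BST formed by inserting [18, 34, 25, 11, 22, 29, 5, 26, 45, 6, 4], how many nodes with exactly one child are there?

Tree built from: [18, 34, 25, 11, 22, 29, 5, 26, 45, 6, 4]
Tree (level-order array): [18, 11, 34, 5, None, 25, 45, 4, 6, 22, 29, None, None, None, None, None, None, None, None, 26]
Rule: These are nodes with exactly 1 non-null child.
Per-node child counts:
  node 18: 2 child(ren)
  node 11: 1 child(ren)
  node 5: 2 child(ren)
  node 4: 0 child(ren)
  node 6: 0 child(ren)
  node 34: 2 child(ren)
  node 25: 2 child(ren)
  node 22: 0 child(ren)
  node 29: 1 child(ren)
  node 26: 0 child(ren)
  node 45: 0 child(ren)
Matching nodes: [11, 29]
Count of nodes with exactly one child: 2


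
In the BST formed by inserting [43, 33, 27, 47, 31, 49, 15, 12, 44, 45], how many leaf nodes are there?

Tree built from: [43, 33, 27, 47, 31, 49, 15, 12, 44, 45]
Tree (level-order array): [43, 33, 47, 27, None, 44, 49, 15, 31, None, 45, None, None, 12]
Rule: A leaf has 0 children.
Per-node child counts:
  node 43: 2 child(ren)
  node 33: 1 child(ren)
  node 27: 2 child(ren)
  node 15: 1 child(ren)
  node 12: 0 child(ren)
  node 31: 0 child(ren)
  node 47: 2 child(ren)
  node 44: 1 child(ren)
  node 45: 0 child(ren)
  node 49: 0 child(ren)
Matching nodes: [12, 31, 45, 49]
Count of leaf nodes: 4


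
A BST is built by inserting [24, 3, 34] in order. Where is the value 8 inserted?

Starting tree (level order): [24, 3, 34]
Insertion path: 24 -> 3
Result: insert 8 as right child of 3
Final tree (level order): [24, 3, 34, None, 8]


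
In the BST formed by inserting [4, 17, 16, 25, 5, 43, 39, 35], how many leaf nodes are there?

Tree built from: [4, 17, 16, 25, 5, 43, 39, 35]
Tree (level-order array): [4, None, 17, 16, 25, 5, None, None, 43, None, None, 39, None, 35]
Rule: A leaf has 0 children.
Per-node child counts:
  node 4: 1 child(ren)
  node 17: 2 child(ren)
  node 16: 1 child(ren)
  node 5: 0 child(ren)
  node 25: 1 child(ren)
  node 43: 1 child(ren)
  node 39: 1 child(ren)
  node 35: 0 child(ren)
Matching nodes: [5, 35]
Count of leaf nodes: 2


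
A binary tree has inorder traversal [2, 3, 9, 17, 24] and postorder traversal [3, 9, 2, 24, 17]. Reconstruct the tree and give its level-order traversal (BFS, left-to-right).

Inorder:   [2, 3, 9, 17, 24]
Postorder: [3, 9, 2, 24, 17]
Algorithm: postorder visits root last, so walk postorder right-to-left;
each value is the root of the current inorder slice — split it at that
value, recurse on the right subtree first, then the left.
Recursive splits:
  root=17; inorder splits into left=[2, 3, 9], right=[24]
  root=24; inorder splits into left=[], right=[]
  root=2; inorder splits into left=[], right=[3, 9]
  root=9; inorder splits into left=[3], right=[]
  root=3; inorder splits into left=[], right=[]
Reconstructed level-order: [17, 2, 24, 9, 3]


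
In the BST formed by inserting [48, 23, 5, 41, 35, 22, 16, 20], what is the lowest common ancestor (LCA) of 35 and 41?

Tree insertion order: [48, 23, 5, 41, 35, 22, 16, 20]
Tree (level-order array): [48, 23, None, 5, 41, None, 22, 35, None, 16, None, None, None, None, 20]
In a BST, the LCA of p=35, q=41 is the first node v on the
root-to-leaf path with p <= v <= q (go left if both < v, right if both > v).
Walk from root:
  at 48: both 35 and 41 < 48, go left
  at 23: both 35 and 41 > 23, go right
  at 41: 35 <= 41 <= 41, this is the LCA
LCA = 41


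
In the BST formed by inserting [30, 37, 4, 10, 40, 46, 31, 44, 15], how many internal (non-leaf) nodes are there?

Tree built from: [30, 37, 4, 10, 40, 46, 31, 44, 15]
Tree (level-order array): [30, 4, 37, None, 10, 31, 40, None, 15, None, None, None, 46, None, None, 44]
Rule: An internal node has at least one child.
Per-node child counts:
  node 30: 2 child(ren)
  node 4: 1 child(ren)
  node 10: 1 child(ren)
  node 15: 0 child(ren)
  node 37: 2 child(ren)
  node 31: 0 child(ren)
  node 40: 1 child(ren)
  node 46: 1 child(ren)
  node 44: 0 child(ren)
Matching nodes: [30, 4, 10, 37, 40, 46]
Count of internal (non-leaf) nodes: 6


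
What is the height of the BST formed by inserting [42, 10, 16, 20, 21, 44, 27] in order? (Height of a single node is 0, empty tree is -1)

Insertion order: [42, 10, 16, 20, 21, 44, 27]
Tree (level-order array): [42, 10, 44, None, 16, None, None, None, 20, None, 21, None, 27]
Compute height bottom-up (empty subtree = -1):
  height(27) = 1 + max(-1, -1) = 0
  height(21) = 1 + max(-1, 0) = 1
  height(20) = 1 + max(-1, 1) = 2
  height(16) = 1 + max(-1, 2) = 3
  height(10) = 1 + max(-1, 3) = 4
  height(44) = 1 + max(-1, -1) = 0
  height(42) = 1 + max(4, 0) = 5
Height = 5


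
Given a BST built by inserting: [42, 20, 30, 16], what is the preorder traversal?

Tree insertion order: [42, 20, 30, 16]
Tree (level-order array): [42, 20, None, 16, 30]
Preorder traversal: [42, 20, 16, 30]


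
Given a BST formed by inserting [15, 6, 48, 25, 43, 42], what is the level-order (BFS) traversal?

Tree insertion order: [15, 6, 48, 25, 43, 42]
Tree (level-order array): [15, 6, 48, None, None, 25, None, None, 43, 42]
BFS from the root, enqueuing left then right child of each popped node:
  queue [15] -> pop 15, enqueue [6, 48], visited so far: [15]
  queue [6, 48] -> pop 6, enqueue [none], visited so far: [15, 6]
  queue [48] -> pop 48, enqueue [25], visited so far: [15, 6, 48]
  queue [25] -> pop 25, enqueue [43], visited so far: [15, 6, 48, 25]
  queue [43] -> pop 43, enqueue [42], visited so far: [15, 6, 48, 25, 43]
  queue [42] -> pop 42, enqueue [none], visited so far: [15, 6, 48, 25, 43, 42]
Result: [15, 6, 48, 25, 43, 42]


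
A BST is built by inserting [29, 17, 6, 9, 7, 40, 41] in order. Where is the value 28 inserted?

Starting tree (level order): [29, 17, 40, 6, None, None, 41, None, 9, None, None, 7]
Insertion path: 29 -> 17
Result: insert 28 as right child of 17
Final tree (level order): [29, 17, 40, 6, 28, None, 41, None, 9, None, None, None, None, 7]


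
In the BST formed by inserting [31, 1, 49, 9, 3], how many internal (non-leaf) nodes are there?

Tree built from: [31, 1, 49, 9, 3]
Tree (level-order array): [31, 1, 49, None, 9, None, None, 3]
Rule: An internal node has at least one child.
Per-node child counts:
  node 31: 2 child(ren)
  node 1: 1 child(ren)
  node 9: 1 child(ren)
  node 3: 0 child(ren)
  node 49: 0 child(ren)
Matching nodes: [31, 1, 9]
Count of internal (non-leaf) nodes: 3


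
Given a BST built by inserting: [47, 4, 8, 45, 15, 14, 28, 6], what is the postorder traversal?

Tree insertion order: [47, 4, 8, 45, 15, 14, 28, 6]
Tree (level-order array): [47, 4, None, None, 8, 6, 45, None, None, 15, None, 14, 28]
Postorder traversal: [6, 14, 28, 15, 45, 8, 4, 47]


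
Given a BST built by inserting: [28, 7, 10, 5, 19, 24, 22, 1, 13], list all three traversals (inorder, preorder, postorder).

Tree insertion order: [28, 7, 10, 5, 19, 24, 22, 1, 13]
Tree (level-order array): [28, 7, None, 5, 10, 1, None, None, 19, None, None, 13, 24, None, None, 22]
Inorder (L, root, R): [1, 5, 7, 10, 13, 19, 22, 24, 28]
Preorder (root, L, R): [28, 7, 5, 1, 10, 19, 13, 24, 22]
Postorder (L, R, root): [1, 5, 13, 22, 24, 19, 10, 7, 28]


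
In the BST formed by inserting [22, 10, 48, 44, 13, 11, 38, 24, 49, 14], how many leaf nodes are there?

Tree built from: [22, 10, 48, 44, 13, 11, 38, 24, 49, 14]
Tree (level-order array): [22, 10, 48, None, 13, 44, 49, 11, 14, 38, None, None, None, None, None, None, None, 24]
Rule: A leaf has 0 children.
Per-node child counts:
  node 22: 2 child(ren)
  node 10: 1 child(ren)
  node 13: 2 child(ren)
  node 11: 0 child(ren)
  node 14: 0 child(ren)
  node 48: 2 child(ren)
  node 44: 1 child(ren)
  node 38: 1 child(ren)
  node 24: 0 child(ren)
  node 49: 0 child(ren)
Matching nodes: [11, 14, 24, 49]
Count of leaf nodes: 4


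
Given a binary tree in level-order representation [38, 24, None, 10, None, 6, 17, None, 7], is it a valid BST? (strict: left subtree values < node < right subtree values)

Level-order array: [38, 24, None, 10, None, 6, 17, None, 7]
Validate using subtree bounds (lo, hi): at each node, require lo < value < hi,
then recurse left with hi=value and right with lo=value.
Preorder trace (stopping at first violation):
  at node 38 with bounds (-inf, +inf): OK
  at node 24 with bounds (-inf, 38): OK
  at node 10 with bounds (-inf, 24): OK
  at node 6 with bounds (-inf, 10): OK
  at node 7 with bounds (6, 10): OK
  at node 17 with bounds (10, 24): OK
No violation found at any node.
Result: Valid BST


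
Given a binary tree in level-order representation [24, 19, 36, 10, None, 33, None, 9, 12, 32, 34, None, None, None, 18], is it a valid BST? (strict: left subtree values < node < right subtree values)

Level-order array: [24, 19, 36, 10, None, 33, None, 9, 12, 32, 34, None, None, None, 18]
Validate using subtree bounds (lo, hi): at each node, require lo < value < hi,
then recurse left with hi=value and right with lo=value.
Preorder trace (stopping at first violation):
  at node 24 with bounds (-inf, +inf): OK
  at node 19 with bounds (-inf, 24): OK
  at node 10 with bounds (-inf, 19): OK
  at node 9 with bounds (-inf, 10): OK
  at node 12 with bounds (10, 19): OK
  at node 18 with bounds (12, 19): OK
  at node 36 with bounds (24, +inf): OK
  at node 33 with bounds (24, 36): OK
  at node 32 with bounds (24, 33): OK
  at node 34 with bounds (33, 36): OK
No violation found at any node.
Result: Valid BST


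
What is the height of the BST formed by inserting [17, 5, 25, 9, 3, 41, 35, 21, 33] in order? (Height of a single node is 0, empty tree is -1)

Insertion order: [17, 5, 25, 9, 3, 41, 35, 21, 33]
Tree (level-order array): [17, 5, 25, 3, 9, 21, 41, None, None, None, None, None, None, 35, None, 33]
Compute height bottom-up (empty subtree = -1):
  height(3) = 1 + max(-1, -1) = 0
  height(9) = 1 + max(-1, -1) = 0
  height(5) = 1 + max(0, 0) = 1
  height(21) = 1 + max(-1, -1) = 0
  height(33) = 1 + max(-1, -1) = 0
  height(35) = 1 + max(0, -1) = 1
  height(41) = 1 + max(1, -1) = 2
  height(25) = 1 + max(0, 2) = 3
  height(17) = 1 + max(1, 3) = 4
Height = 4


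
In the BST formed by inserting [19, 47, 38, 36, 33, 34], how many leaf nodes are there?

Tree built from: [19, 47, 38, 36, 33, 34]
Tree (level-order array): [19, None, 47, 38, None, 36, None, 33, None, None, 34]
Rule: A leaf has 0 children.
Per-node child counts:
  node 19: 1 child(ren)
  node 47: 1 child(ren)
  node 38: 1 child(ren)
  node 36: 1 child(ren)
  node 33: 1 child(ren)
  node 34: 0 child(ren)
Matching nodes: [34]
Count of leaf nodes: 1


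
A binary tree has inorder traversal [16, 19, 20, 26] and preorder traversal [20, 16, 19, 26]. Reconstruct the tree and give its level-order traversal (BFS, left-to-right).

Inorder:  [16, 19, 20, 26]
Preorder: [20, 16, 19, 26]
Algorithm: preorder visits root first, so consume preorder in order;
for each root, split the current inorder slice at that value into
left-subtree inorder and right-subtree inorder, then recurse.
Recursive splits:
  root=20; inorder splits into left=[16, 19], right=[26]
  root=16; inorder splits into left=[], right=[19]
  root=19; inorder splits into left=[], right=[]
  root=26; inorder splits into left=[], right=[]
Reconstructed level-order: [20, 16, 26, 19]


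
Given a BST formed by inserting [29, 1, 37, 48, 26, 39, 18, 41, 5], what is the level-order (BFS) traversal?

Tree insertion order: [29, 1, 37, 48, 26, 39, 18, 41, 5]
Tree (level-order array): [29, 1, 37, None, 26, None, 48, 18, None, 39, None, 5, None, None, 41]
BFS from the root, enqueuing left then right child of each popped node:
  queue [29] -> pop 29, enqueue [1, 37], visited so far: [29]
  queue [1, 37] -> pop 1, enqueue [26], visited so far: [29, 1]
  queue [37, 26] -> pop 37, enqueue [48], visited so far: [29, 1, 37]
  queue [26, 48] -> pop 26, enqueue [18], visited so far: [29, 1, 37, 26]
  queue [48, 18] -> pop 48, enqueue [39], visited so far: [29, 1, 37, 26, 48]
  queue [18, 39] -> pop 18, enqueue [5], visited so far: [29, 1, 37, 26, 48, 18]
  queue [39, 5] -> pop 39, enqueue [41], visited so far: [29, 1, 37, 26, 48, 18, 39]
  queue [5, 41] -> pop 5, enqueue [none], visited so far: [29, 1, 37, 26, 48, 18, 39, 5]
  queue [41] -> pop 41, enqueue [none], visited so far: [29, 1, 37, 26, 48, 18, 39, 5, 41]
Result: [29, 1, 37, 26, 48, 18, 39, 5, 41]


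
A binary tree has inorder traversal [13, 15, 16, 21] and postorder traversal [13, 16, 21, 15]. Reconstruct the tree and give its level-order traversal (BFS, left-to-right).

Inorder:   [13, 15, 16, 21]
Postorder: [13, 16, 21, 15]
Algorithm: postorder visits root last, so walk postorder right-to-left;
each value is the root of the current inorder slice — split it at that
value, recurse on the right subtree first, then the left.
Recursive splits:
  root=15; inorder splits into left=[13], right=[16, 21]
  root=21; inorder splits into left=[16], right=[]
  root=16; inorder splits into left=[], right=[]
  root=13; inorder splits into left=[], right=[]
Reconstructed level-order: [15, 13, 21, 16]


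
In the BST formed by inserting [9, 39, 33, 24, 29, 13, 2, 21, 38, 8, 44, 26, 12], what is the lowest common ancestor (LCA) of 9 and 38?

Tree insertion order: [9, 39, 33, 24, 29, 13, 2, 21, 38, 8, 44, 26, 12]
Tree (level-order array): [9, 2, 39, None, 8, 33, 44, None, None, 24, 38, None, None, 13, 29, None, None, 12, 21, 26]
In a BST, the LCA of p=9, q=38 is the first node v on the
root-to-leaf path with p <= v <= q (go left if both < v, right if both > v).
Walk from root:
  at 9: 9 <= 9 <= 38, this is the LCA
LCA = 9


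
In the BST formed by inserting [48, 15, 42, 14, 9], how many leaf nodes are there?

Tree built from: [48, 15, 42, 14, 9]
Tree (level-order array): [48, 15, None, 14, 42, 9]
Rule: A leaf has 0 children.
Per-node child counts:
  node 48: 1 child(ren)
  node 15: 2 child(ren)
  node 14: 1 child(ren)
  node 9: 0 child(ren)
  node 42: 0 child(ren)
Matching nodes: [9, 42]
Count of leaf nodes: 2


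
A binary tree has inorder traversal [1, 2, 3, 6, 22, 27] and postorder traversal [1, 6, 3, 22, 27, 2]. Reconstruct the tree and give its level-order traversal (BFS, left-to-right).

Inorder:   [1, 2, 3, 6, 22, 27]
Postorder: [1, 6, 3, 22, 27, 2]
Algorithm: postorder visits root last, so walk postorder right-to-left;
each value is the root of the current inorder slice — split it at that
value, recurse on the right subtree first, then the left.
Recursive splits:
  root=2; inorder splits into left=[1], right=[3, 6, 22, 27]
  root=27; inorder splits into left=[3, 6, 22], right=[]
  root=22; inorder splits into left=[3, 6], right=[]
  root=3; inorder splits into left=[], right=[6]
  root=6; inorder splits into left=[], right=[]
  root=1; inorder splits into left=[], right=[]
Reconstructed level-order: [2, 1, 27, 22, 3, 6]


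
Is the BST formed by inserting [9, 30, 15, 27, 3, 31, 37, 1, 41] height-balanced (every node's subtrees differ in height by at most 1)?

Tree (level-order array): [9, 3, 30, 1, None, 15, 31, None, None, None, 27, None, 37, None, None, None, 41]
Definition: a tree is height-balanced if, at every node, |h(left) - h(right)| <= 1 (empty subtree has height -1).
Bottom-up per-node check:
  node 1: h_left=-1, h_right=-1, diff=0 [OK], height=0
  node 3: h_left=0, h_right=-1, diff=1 [OK], height=1
  node 27: h_left=-1, h_right=-1, diff=0 [OK], height=0
  node 15: h_left=-1, h_right=0, diff=1 [OK], height=1
  node 41: h_left=-1, h_right=-1, diff=0 [OK], height=0
  node 37: h_left=-1, h_right=0, diff=1 [OK], height=1
  node 31: h_left=-1, h_right=1, diff=2 [FAIL (|-1-1|=2 > 1)], height=2
  node 30: h_left=1, h_right=2, diff=1 [OK], height=3
  node 9: h_left=1, h_right=3, diff=2 [FAIL (|1-3|=2 > 1)], height=4
Node 31 violates the condition: |-1 - 1| = 2 > 1.
Result: Not balanced


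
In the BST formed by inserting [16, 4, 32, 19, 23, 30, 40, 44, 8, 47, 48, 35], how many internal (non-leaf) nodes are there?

Tree built from: [16, 4, 32, 19, 23, 30, 40, 44, 8, 47, 48, 35]
Tree (level-order array): [16, 4, 32, None, 8, 19, 40, None, None, None, 23, 35, 44, None, 30, None, None, None, 47, None, None, None, 48]
Rule: An internal node has at least one child.
Per-node child counts:
  node 16: 2 child(ren)
  node 4: 1 child(ren)
  node 8: 0 child(ren)
  node 32: 2 child(ren)
  node 19: 1 child(ren)
  node 23: 1 child(ren)
  node 30: 0 child(ren)
  node 40: 2 child(ren)
  node 35: 0 child(ren)
  node 44: 1 child(ren)
  node 47: 1 child(ren)
  node 48: 0 child(ren)
Matching nodes: [16, 4, 32, 19, 23, 40, 44, 47]
Count of internal (non-leaf) nodes: 8


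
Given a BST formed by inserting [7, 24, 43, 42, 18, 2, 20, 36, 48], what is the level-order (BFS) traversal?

Tree insertion order: [7, 24, 43, 42, 18, 2, 20, 36, 48]
Tree (level-order array): [7, 2, 24, None, None, 18, 43, None, 20, 42, 48, None, None, 36]
BFS from the root, enqueuing left then right child of each popped node:
  queue [7] -> pop 7, enqueue [2, 24], visited so far: [7]
  queue [2, 24] -> pop 2, enqueue [none], visited so far: [7, 2]
  queue [24] -> pop 24, enqueue [18, 43], visited so far: [7, 2, 24]
  queue [18, 43] -> pop 18, enqueue [20], visited so far: [7, 2, 24, 18]
  queue [43, 20] -> pop 43, enqueue [42, 48], visited so far: [7, 2, 24, 18, 43]
  queue [20, 42, 48] -> pop 20, enqueue [none], visited so far: [7, 2, 24, 18, 43, 20]
  queue [42, 48] -> pop 42, enqueue [36], visited so far: [7, 2, 24, 18, 43, 20, 42]
  queue [48, 36] -> pop 48, enqueue [none], visited so far: [7, 2, 24, 18, 43, 20, 42, 48]
  queue [36] -> pop 36, enqueue [none], visited so far: [7, 2, 24, 18, 43, 20, 42, 48, 36]
Result: [7, 2, 24, 18, 43, 20, 42, 48, 36]


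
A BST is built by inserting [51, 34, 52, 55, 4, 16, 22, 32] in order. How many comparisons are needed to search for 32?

Search path for 32: 51 -> 34 -> 4 -> 16 -> 22 -> 32
Found: True
Comparisons: 6


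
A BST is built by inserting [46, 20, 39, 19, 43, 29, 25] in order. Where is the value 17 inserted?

Starting tree (level order): [46, 20, None, 19, 39, None, None, 29, 43, 25]
Insertion path: 46 -> 20 -> 19
Result: insert 17 as left child of 19
Final tree (level order): [46, 20, None, 19, 39, 17, None, 29, 43, None, None, 25]


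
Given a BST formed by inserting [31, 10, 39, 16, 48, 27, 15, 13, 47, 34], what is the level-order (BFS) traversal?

Tree insertion order: [31, 10, 39, 16, 48, 27, 15, 13, 47, 34]
Tree (level-order array): [31, 10, 39, None, 16, 34, 48, 15, 27, None, None, 47, None, 13]
BFS from the root, enqueuing left then right child of each popped node:
  queue [31] -> pop 31, enqueue [10, 39], visited so far: [31]
  queue [10, 39] -> pop 10, enqueue [16], visited so far: [31, 10]
  queue [39, 16] -> pop 39, enqueue [34, 48], visited so far: [31, 10, 39]
  queue [16, 34, 48] -> pop 16, enqueue [15, 27], visited so far: [31, 10, 39, 16]
  queue [34, 48, 15, 27] -> pop 34, enqueue [none], visited so far: [31, 10, 39, 16, 34]
  queue [48, 15, 27] -> pop 48, enqueue [47], visited so far: [31, 10, 39, 16, 34, 48]
  queue [15, 27, 47] -> pop 15, enqueue [13], visited so far: [31, 10, 39, 16, 34, 48, 15]
  queue [27, 47, 13] -> pop 27, enqueue [none], visited so far: [31, 10, 39, 16, 34, 48, 15, 27]
  queue [47, 13] -> pop 47, enqueue [none], visited so far: [31, 10, 39, 16, 34, 48, 15, 27, 47]
  queue [13] -> pop 13, enqueue [none], visited so far: [31, 10, 39, 16, 34, 48, 15, 27, 47, 13]
Result: [31, 10, 39, 16, 34, 48, 15, 27, 47, 13]


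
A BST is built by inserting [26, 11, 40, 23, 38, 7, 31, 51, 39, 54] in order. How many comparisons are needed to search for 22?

Search path for 22: 26 -> 11 -> 23
Found: False
Comparisons: 3


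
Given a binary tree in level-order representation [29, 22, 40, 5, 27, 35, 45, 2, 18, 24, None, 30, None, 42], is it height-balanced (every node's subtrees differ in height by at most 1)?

Tree (level-order array): [29, 22, 40, 5, 27, 35, 45, 2, 18, 24, None, 30, None, 42]
Definition: a tree is height-balanced if, at every node, |h(left) - h(right)| <= 1 (empty subtree has height -1).
Bottom-up per-node check:
  node 2: h_left=-1, h_right=-1, diff=0 [OK], height=0
  node 18: h_left=-1, h_right=-1, diff=0 [OK], height=0
  node 5: h_left=0, h_right=0, diff=0 [OK], height=1
  node 24: h_left=-1, h_right=-1, diff=0 [OK], height=0
  node 27: h_left=0, h_right=-1, diff=1 [OK], height=1
  node 22: h_left=1, h_right=1, diff=0 [OK], height=2
  node 30: h_left=-1, h_right=-1, diff=0 [OK], height=0
  node 35: h_left=0, h_right=-1, diff=1 [OK], height=1
  node 42: h_left=-1, h_right=-1, diff=0 [OK], height=0
  node 45: h_left=0, h_right=-1, diff=1 [OK], height=1
  node 40: h_left=1, h_right=1, diff=0 [OK], height=2
  node 29: h_left=2, h_right=2, diff=0 [OK], height=3
All nodes satisfy the balance condition.
Result: Balanced
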